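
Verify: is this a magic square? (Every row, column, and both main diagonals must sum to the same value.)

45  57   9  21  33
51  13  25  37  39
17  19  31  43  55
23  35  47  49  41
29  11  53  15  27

Row 1: 45 + 57 + 9 + 21 + 33 = 165.
Row 2: 51 + 13 + 25 + 37 + 39 = 165.
Row 3: 17 + 19 + 31 + 43 + 55 = 165.
Row 4: 23 + 35 + 47 + 49 + 41 = 195.
Row 5: 29 + 11 + 53 + 15 + 27 = 135.
Column 1: 45 + 51 + 17 + 23 + 29 = 165.
Column 2: 57 + 13 + 19 + 35 + 11 = 135.
Column 3: 9 + 25 + 31 + 47 + 53 = 165.
Column 4: 21 + 37 + 43 + 49 + 15 = 165.
Column 5: 33 + 39 + 55 + 41 + 27 = 195.
Main diagonal: 45 + 13 + 31 + 49 + 27 = 165.
Anti-diagonal: 33 + 37 + 31 + 35 + 29 = 165.

No — row 2 sums to 165 but column 5 sums to 195.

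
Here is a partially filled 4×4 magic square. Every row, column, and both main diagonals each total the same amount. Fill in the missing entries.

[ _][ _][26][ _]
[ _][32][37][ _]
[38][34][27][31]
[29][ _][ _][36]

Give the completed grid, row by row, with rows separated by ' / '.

35 39 26 30 / 28 32 37 33 / 38 34 27 31 / 29 25 40 36

Row 3 is already complete: 38 + 34 + 27 + 31 = 130, so that is the magic constant.
The remaining cell in column 3 is (4,3) = 130 − 90 = 40.
From main diagonal, 130 − (32 + 27 + 36) gives (1,1) = 35.
Anti-diagonal: 37 + 34 + 29 + ? = 130, so (1,4) = 30.
Row 1: 35 + 26 + 30 + ? = 130, so (1,2) = 39.
Row 4 needs 130; the known cells sum to 105, so (4,2) = 25.
Column 1 needs 130; the known cells sum to 102, so (2,1) = 28.
Column 4: 30 + 31 + 36 + ? = 130, so (2,4) = 33.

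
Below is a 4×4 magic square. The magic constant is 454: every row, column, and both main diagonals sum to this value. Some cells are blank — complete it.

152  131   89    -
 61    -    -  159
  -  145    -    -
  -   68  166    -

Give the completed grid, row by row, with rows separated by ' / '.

Row 1 must total 454; the given cells sum to 372, so (1,4) = 82.
The remaining cell in column 2 is (2,2) = 454 − 344 = 110.
Using row 2: 61 + 110 + 159 + ? → (2,3) = 454 − 330 = 124.
Using column 3: 89 + 124 + 166 + ? → (3,3) = 454 − 379 = 75.
The remaining cell in main diagonal is (4,4) = 454 − 337 = 117.
The remaining cell in anti-diagonal is (4,1) = 454 − 351 = 103.
The remaining cell in column 1 is (3,1) = 454 − 316 = 138.
From column 4, 454 − (82 + 159 + 117) gives (3,4) = 96.

152 131 89 82 / 61 110 124 159 / 138 145 75 96 / 103 68 166 117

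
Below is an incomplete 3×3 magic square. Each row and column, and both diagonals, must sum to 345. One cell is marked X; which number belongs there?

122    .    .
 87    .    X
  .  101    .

143

Column 1 needs 345; the known cells sum to 209, so (3,1) = 136.
Row 3 must total 345; the given cells sum to 237, so (3,3) = 108.
Main diagonal must total 345; the given cells sum to 230, so (2,2) = 115.
Anti-diagonal must total 345; the given cells sum to 251, so (1,3) = 94.
The remaining cell in row 1 is (1,2) = 345 − 216 = 129.
Row 2: 87 + 115 + ? = 345, so (2,3) = 143.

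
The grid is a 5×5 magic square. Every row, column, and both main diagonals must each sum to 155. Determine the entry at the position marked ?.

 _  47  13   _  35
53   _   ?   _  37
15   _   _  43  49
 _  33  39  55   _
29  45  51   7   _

Row 5 must total 155; the given cells sum to 132, so (5,5) = 23.
Column 5 needs 155; the known cells sum to 144, so (4,5) = 11.
The remaining cell in row 4 is (4,1) = 155 − 138 = 17.
Column 1 must total 155; the given cells sum to 114, so (1,1) = 41.
The remaining cell in row 1 is (1,4) = 155 − 136 = 19.
From column 4, 155 − (19 + 43 + 55 + 7) gives (2,4) = 31.
Using anti-diagonal: 35 + 31 + 33 + 29 + ? → (3,3) = 155 − 128 = 27.
From row 3, 155 − (15 + 27 + 43 + 49) gives (3,2) = 21.
The remaining cell in column 2 is (2,2) = 155 − 146 = 9.
Column 3 needs 155; the known cells sum to 130, so (2,3) = 25.

25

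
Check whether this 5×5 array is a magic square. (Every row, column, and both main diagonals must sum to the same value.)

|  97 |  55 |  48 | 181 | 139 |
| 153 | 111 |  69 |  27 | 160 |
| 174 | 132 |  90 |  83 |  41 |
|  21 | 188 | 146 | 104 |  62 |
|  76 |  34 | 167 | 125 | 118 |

Row 1: 97 + 55 + 48 + 181 + 139 = 520.
Row 2: 153 + 111 + 69 + 27 + 160 = 520.
Row 3: 174 + 132 + 90 + 83 + 41 = 520.
Row 4: 21 + 188 + 146 + 104 + 62 = 521.
Row 5: 76 + 34 + 167 + 125 + 118 = 520.
Column 1: 97 + 153 + 174 + 21 + 76 = 521.
Column 2: 55 + 111 + 132 + 188 + 34 = 520.
Column 3: 48 + 69 + 90 + 146 + 167 = 520.
Column 4: 181 + 27 + 83 + 104 + 125 = 520.
Column 5: 139 + 160 + 41 + 62 + 118 = 520.
Main diagonal: 97 + 111 + 90 + 104 + 118 = 520.
Anti-diagonal: 139 + 27 + 90 + 188 + 76 = 520.

No — row 4 sums to 521 but anti-diagonal sums to 520.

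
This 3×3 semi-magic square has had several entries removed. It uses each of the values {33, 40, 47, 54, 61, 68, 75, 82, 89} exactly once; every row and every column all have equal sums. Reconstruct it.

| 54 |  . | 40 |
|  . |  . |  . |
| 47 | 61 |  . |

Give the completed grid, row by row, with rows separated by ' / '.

The 9 entries sum to 549, so each line sums to 549/3 = 183.
The remaining cell in row 1 is (1,2) = 183 − 94 = 89.
From row 3, 183 − (47 + 61) gives (3,3) = 75.
The remaining cell in column 1 is (2,1) = 183 − 101 = 82.
The remaining cell in column 2 is (2,2) = 183 − 150 = 33.
Column 3 must total 183; the given cells sum to 115, so (2,3) = 68.

54 89 40 / 82 33 68 / 47 61 75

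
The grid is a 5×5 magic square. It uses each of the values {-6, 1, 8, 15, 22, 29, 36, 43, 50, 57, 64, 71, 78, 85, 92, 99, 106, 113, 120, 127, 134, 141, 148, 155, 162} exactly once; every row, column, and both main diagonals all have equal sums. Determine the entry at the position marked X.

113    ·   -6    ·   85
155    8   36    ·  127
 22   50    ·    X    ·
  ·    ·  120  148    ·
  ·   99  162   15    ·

The 25 entries sum to 1950, so each line sums to 1950/5 = 390.
Row 2: 155 + 8 + 36 + 127 + ? = 390, so (2,4) = 64.
Column 3 must total 390; the given cells sum to 312, so (3,3) = 78.
Main diagonal needs 390; the known cells sum to 347, so (5,5) = 43.
The remaining cell in row 5 is (5,1) = 390 − 319 = 71.
Using column 1: 113 + 155 + 22 + 71 + ? → (4,1) = 390 − 361 = 29.
Anti-diagonal must total 390; the given cells sum to 298, so (4,2) = 92.
Row 4: 29 + 92 + 120 + 148 + ? = 390, so (4,5) = 1.
Column 2: 8 + 50 + 92 + 99 + ? = 390, so (1,2) = 141.
Column 5: 85 + 127 + 1 + 43 + ? = 390, so (3,5) = 134.
Row 1 must total 390; the given cells sum to 333, so (1,4) = 57.
Row 3 must total 390; the given cells sum to 284, so (3,4) = 106.

106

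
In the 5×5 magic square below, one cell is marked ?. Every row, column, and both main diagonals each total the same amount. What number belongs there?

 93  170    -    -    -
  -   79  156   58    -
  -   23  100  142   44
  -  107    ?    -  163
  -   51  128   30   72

9

Column 2 is complete and sums to 430; that is the magic constant.
The remaining cell in row 3 is (3,1) = 430 − 309 = 121.
From row 5, 430 − (51 + 128 + 30 + 72) gives (5,1) = 149.
Main diagonal must total 430; the given cells sum to 344, so (4,4) = 86.
Anti-diagonal: 58 + 100 + 107 + 149 + ? = 430, so (1,5) = 16.
The remaining cell in column 4 is (1,4) = 430 − 316 = 114.
The remaining cell in column 5 is (2,5) = 430 − 295 = 135.
From row 1, 430 − (93 + 170 + 114 + 16) gives (1,3) = 37.
Row 2 needs 430; the known cells sum to 428, so (2,1) = 2.
Column 1: 93 + 2 + 121 + 149 + ? = 430, so (4,1) = 65.
Using column 3: 37 + 156 + 100 + 128 + ? → (4,3) = 430 − 421 = 9.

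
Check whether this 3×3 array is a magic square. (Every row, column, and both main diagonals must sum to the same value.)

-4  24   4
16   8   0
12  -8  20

Yes

Row 1: -4 + 24 + 4 = 24.
Row 2: 16 + 8 + 0 = 24.
Row 3: 12 + (-8) + 20 = 24.
Column 1: -4 + 16 + 12 = 24.
Column 2: 24 + 8 + (-8) = 24.
Column 3: 4 + 0 + 20 = 24.
Main diagonal: -4 + 8 + 20 = 24.
Anti-diagonal: 4 + 8 + 12 = 24.
All lines sum to 24.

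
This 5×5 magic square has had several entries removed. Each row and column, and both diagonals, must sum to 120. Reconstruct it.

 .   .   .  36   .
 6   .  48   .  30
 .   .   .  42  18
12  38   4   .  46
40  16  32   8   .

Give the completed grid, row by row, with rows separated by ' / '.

Using row 4: 12 + 38 + 4 + 46 + ? → (4,4) = 120 − 100 = 20.
Row 5: 40 + 16 + 32 + 8 + ? = 120, so (5,5) = 24.
From column 4, 120 − (36 + 42 + 20 + 8) gives (2,4) = 14.
The remaining cell in column 5 is (1,5) = 120 − 118 = 2.
Using anti-diagonal: 2 + 14 + 38 + 40 + ? → (3,3) = 120 − 94 = 26.
Row 2 must total 120; the given cells sum to 98, so (2,2) = 22.
Column 3: 48 + 26 + 4 + 32 + ? = 120, so (1,3) = 10.
From main diagonal, 120 − (22 + 26 + 20 + 24) gives (1,1) = 28.
The remaining cell in row 1 is (1,2) = 120 − 76 = 44.
From column 1, 120 − (28 + 6 + 12 + 40) gives (3,1) = 34.
Using column 2: 44 + 22 + 38 + 16 + ? → (3,2) = 120 − 120 = 0.

28 44 10 36 2 / 6 22 48 14 30 / 34 0 26 42 18 / 12 38 4 20 46 / 40 16 32 8 24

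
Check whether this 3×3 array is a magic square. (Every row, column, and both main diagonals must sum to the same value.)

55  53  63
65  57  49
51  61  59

Row 1: 55 + 53 + 63 = 171.
Row 2: 65 + 57 + 49 = 171.
Row 3: 51 + 61 + 59 = 171.
Column 1: 55 + 65 + 51 = 171.
Column 2: 53 + 57 + 61 = 171.
Column 3: 63 + 49 + 59 = 171.
Main diagonal: 55 + 57 + 59 = 171.
Anti-diagonal: 63 + 57 + 51 = 171.
All lines sum to 171.

Yes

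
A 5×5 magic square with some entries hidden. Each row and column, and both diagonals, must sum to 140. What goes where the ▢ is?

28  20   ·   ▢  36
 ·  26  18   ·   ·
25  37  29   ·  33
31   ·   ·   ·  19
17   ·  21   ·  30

Row 3 must total 140; the given cells sum to 124, so (3,4) = 16.
Column 1 must total 140; the given cells sum to 101, so (2,1) = 39.
The remaining cell in column 5 is (2,5) = 140 − 118 = 22.
Using main diagonal: 28 + 26 + 29 + 30 + ? → (4,4) = 140 − 113 = 27.
Row 2 needs 140; the known cells sum to 105, so (2,4) = 35.
From anti-diagonal, 140 − (36 + 35 + 29 + 17) gives (4,2) = 23.
Row 4: 31 + 23 + 27 + 19 + ? = 140, so (4,3) = 40.
Column 2: 20 + 26 + 37 + 23 + ? = 140, so (5,2) = 34.
From column 3, 140 − (18 + 29 + 40 + 21) gives (1,3) = 32.
Using row 1: 28 + 20 + 32 + 36 + ? → (1,4) = 140 − 116 = 24.

24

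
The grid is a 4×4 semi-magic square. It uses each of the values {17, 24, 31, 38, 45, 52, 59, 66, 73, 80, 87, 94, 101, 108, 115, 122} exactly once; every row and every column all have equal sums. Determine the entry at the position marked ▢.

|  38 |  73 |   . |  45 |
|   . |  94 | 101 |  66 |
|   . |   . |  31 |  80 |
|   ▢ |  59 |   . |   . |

The 16 entries sum to 1112, so each line sums to 1112/4 = 278.
Row 1 needs 278; the known cells sum to 156, so (1,3) = 122.
Row 2 must total 278; the given cells sum to 261, so (2,1) = 17.
From column 2, 278 − (73 + 94 + 59) gives (3,2) = 52.
Using column 3: 122 + 101 + 31 + ? → (4,3) = 278 − 254 = 24.
Using column 4: 45 + 66 + 80 + ? → (4,4) = 278 − 191 = 87.
Using row 3: 52 + 31 + 80 + ? → (3,1) = 278 − 163 = 115.
Row 4 needs 278; the known cells sum to 170, so (4,1) = 108.

108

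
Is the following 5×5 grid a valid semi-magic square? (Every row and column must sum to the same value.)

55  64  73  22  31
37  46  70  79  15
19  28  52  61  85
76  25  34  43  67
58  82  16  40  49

No — column 5 sums to 247 but row 3 sums to 245.

Row 1: 55 + 64 + 73 + 22 + 31 = 245.
Row 2: 37 + 46 + 70 + 79 + 15 = 247.
Row 3: 19 + 28 + 52 + 61 + 85 = 245.
Row 4: 76 + 25 + 34 + 43 + 67 = 245.
Row 5: 58 + 82 + 16 + 40 + 49 = 245.
Column 1: 55 + 37 + 19 + 76 + 58 = 245.
Column 2: 64 + 46 + 28 + 25 + 82 = 245.
Column 3: 73 + 70 + 52 + 34 + 16 = 245.
Column 4: 22 + 79 + 61 + 43 + 40 = 245.
Column 5: 31 + 15 + 85 + 67 + 49 = 247.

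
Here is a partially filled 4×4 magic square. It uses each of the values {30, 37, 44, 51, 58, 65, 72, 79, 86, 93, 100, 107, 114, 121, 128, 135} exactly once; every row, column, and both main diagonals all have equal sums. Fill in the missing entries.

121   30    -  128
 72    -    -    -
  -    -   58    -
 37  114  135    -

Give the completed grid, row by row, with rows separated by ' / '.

The 16 entries sum to 1320, so each line sums to 1320/4 = 330.
Row 1: 121 + 30 + 128 + ? = 330, so (1,3) = 51.
Row 4: 37 + 114 + 135 + ? = 330, so (4,4) = 44.
From column 1, 330 − (121 + 72 + 37) gives (3,1) = 100.
Column 3 must total 330; the given cells sum to 244, so (2,3) = 86.
Using main diagonal: 121 + 58 + 44 + ? → (2,2) = 330 − 223 = 107.
Anti-diagonal must total 330; the given cells sum to 251, so (3,2) = 79.
Row 2 must total 330; the given cells sum to 265, so (2,4) = 65.
Row 3: 100 + 79 + 58 + ? = 330, so (3,4) = 93.

121 30 51 128 / 72 107 86 65 / 100 79 58 93 / 37 114 135 44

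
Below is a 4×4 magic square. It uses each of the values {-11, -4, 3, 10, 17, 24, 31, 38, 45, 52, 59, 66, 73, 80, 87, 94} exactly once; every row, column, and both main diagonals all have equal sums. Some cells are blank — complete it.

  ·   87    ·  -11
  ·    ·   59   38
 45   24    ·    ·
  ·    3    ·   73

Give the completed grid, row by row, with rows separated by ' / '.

The 16 entries sum to 664, so each line sums to 664/4 = 166.
Column 2: 87 + 24 + 3 + ? = 166, so (2,2) = 52.
The remaining cell in column 4 is (3,4) = 166 − 100 = 66.
Anti-diagonal needs 166; the known cells sum to 72, so (4,1) = 94.
Row 2: 52 + 59 + 38 + ? = 166, so (2,1) = 17.
Using row 3: 45 + 24 + 66 + ? → (3,3) = 166 − 135 = 31.
Row 4 must total 166; the given cells sum to 170, so (4,3) = -4.
The remaining cell in column 1 is (1,1) = 166 − 156 = 10.
The remaining cell in column 3 is (1,3) = 166 − 86 = 80.

10 87 80 -11 / 17 52 59 38 / 45 24 31 66 / 94 3 -4 73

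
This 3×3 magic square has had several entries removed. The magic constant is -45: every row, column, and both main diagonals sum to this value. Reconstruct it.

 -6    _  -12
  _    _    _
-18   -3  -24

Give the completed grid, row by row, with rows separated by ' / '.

-6 -27 -12 / -21 -15 -9 / -18 -3 -24

Using row 1: -6 + (-12) + ? → (1,2) = -45 − (-18) = -27.
Column 1: -6 + (-18) + ? = -45, so (2,1) = -21.
From column 2, -45 − (-27 + (-3)) gives (2,2) = -15.
Column 3 must total -45; the given cells sum to -36, so (2,3) = -9.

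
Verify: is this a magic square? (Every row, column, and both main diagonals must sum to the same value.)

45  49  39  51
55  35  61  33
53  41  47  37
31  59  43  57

No — main diagonal sums to 184 but row 4 sums to 190.

Row 1: 45 + 49 + 39 + 51 = 184.
Row 2: 55 + 35 + 61 + 33 = 184.
Row 3: 53 + 41 + 47 + 37 = 178.
Row 4: 31 + 59 + 43 + 57 = 190.
Column 1: 45 + 55 + 53 + 31 = 184.
Column 2: 49 + 35 + 41 + 59 = 184.
Column 3: 39 + 61 + 47 + 43 = 190.
Column 4: 51 + 33 + 37 + 57 = 178.
Main diagonal: 45 + 35 + 47 + 57 = 184.
Anti-diagonal: 51 + 61 + 41 + 31 = 184.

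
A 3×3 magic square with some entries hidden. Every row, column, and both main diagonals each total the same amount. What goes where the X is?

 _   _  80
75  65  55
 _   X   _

Row 2 is complete and sums to 195; that is the magic constant.
The remaining cell in column 3 is (3,3) = 195 − 135 = 60.
From main diagonal, 195 − (65 + 60) gives (1,1) = 70.
Anti-diagonal needs 195; the known cells sum to 145, so (3,1) = 50.
Row 1 needs 195; the known cells sum to 150, so (1,2) = 45.
Using row 3: 50 + 60 + ? → (3,2) = 195 − 110 = 85.

85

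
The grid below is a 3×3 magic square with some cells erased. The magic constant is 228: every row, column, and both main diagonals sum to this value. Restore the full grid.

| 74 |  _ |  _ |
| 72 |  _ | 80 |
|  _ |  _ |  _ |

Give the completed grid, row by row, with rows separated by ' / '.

74 84 70 / 72 76 80 / 82 68 78

Row 2 needs 228; the known cells sum to 152, so (2,2) = 76.
The remaining cell in column 1 is (3,1) = 228 − 146 = 82.
Using main diagonal: 74 + 76 + ? → (3,3) = 228 − 150 = 78.
Anti-diagonal must total 228; the given cells sum to 158, so (1,3) = 70.
Row 1: 74 + 70 + ? = 228, so (1,2) = 84.
From row 3, 228 − (82 + 78) gives (3,2) = 68.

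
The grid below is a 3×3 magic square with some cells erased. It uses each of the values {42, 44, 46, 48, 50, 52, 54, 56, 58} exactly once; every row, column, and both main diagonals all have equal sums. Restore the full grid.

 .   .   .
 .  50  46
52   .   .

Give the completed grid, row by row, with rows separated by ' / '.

44 58 48 / 54 50 46 / 52 42 56

The 9 entries sum to 450, so each line sums to 450/3 = 150.
From row 2, 150 − (50 + 46) gives (2,1) = 54.
Column 1 needs 150; the known cells sum to 106, so (1,1) = 44.
The remaining cell in main diagonal is (3,3) = 150 − 94 = 56.
Anti-diagonal must total 150; the given cells sum to 102, so (1,3) = 48.
Row 1 needs 150; the known cells sum to 92, so (1,2) = 58.
The remaining cell in row 3 is (3,2) = 150 − 108 = 42.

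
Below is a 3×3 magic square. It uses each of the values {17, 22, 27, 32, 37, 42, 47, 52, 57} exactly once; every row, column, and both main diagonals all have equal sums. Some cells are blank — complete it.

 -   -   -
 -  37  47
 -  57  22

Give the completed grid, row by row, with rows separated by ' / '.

52 17 42 / 27 37 47 / 32 57 22

The 9 entries sum to 333, so each line sums to 333/3 = 111.
Row 2 needs 111; the known cells sum to 84, so (2,1) = 27.
The remaining cell in row 3 is (3,1) = 111 − 79 = 32.
The remaining cell in column 1 is (1,1) = 111 − 59 = 52.
From column 2, 111 − (37 + 57) gives (1,2) = 17.
The remaining cell in column 3 is (1,3) = 111 − 69 = 42.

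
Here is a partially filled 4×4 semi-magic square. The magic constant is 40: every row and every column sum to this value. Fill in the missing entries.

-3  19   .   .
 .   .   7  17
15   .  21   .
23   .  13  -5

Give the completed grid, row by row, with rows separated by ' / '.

Row 4: 23 + 13 + (-5) + ? = 40, so (4,2) = 9.
The remaining cell in column 1 is (2,1) = 40 − 35 = 5.
Using column 3: 7 + 21 + 13 + ? → (1,3) = 40 − 41 = -1.
Row 1 must total 40; the given cells sum to 15, so (1,4) = 25.
Row 2: 5 + 7 + 17 + ? = 40, so (2,2) = 11.
Column 2 must total 40; the given cells sum to 39, so (3,2) = 1.
Column 4 must total 40; the given cells sum to 37, so (3,4) = 3.

-3 19 -1 25 / 5 11 7 17 / 15 1 21 3 / 23 9 13 -5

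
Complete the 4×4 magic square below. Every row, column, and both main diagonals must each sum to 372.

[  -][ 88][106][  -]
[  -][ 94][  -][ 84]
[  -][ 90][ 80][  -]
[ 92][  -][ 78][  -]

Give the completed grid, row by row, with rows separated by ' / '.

96 88 106 82 / 86 94 108 84 / 98 90 80 104 / 92 100 78 102

Column 2: 88 + 94 + 90 + ? = 372, so (4,2) = 100.
Column 3 must total 372; the given cells sum to 264, so (2,3) = 108.
Anti-diagonal must total 372; the given cells sum to 290, so (1,4) = 82.
Row 1 needs 372; the known cells sum to 276, so (1,1) = 96.
Row 2 needs 372; the known cells sum to 286, so (2,1) = 86.
Using row 4: 92 + 100 + 78 + ? → (4,4) = 372 − 270 = 102.
Column 1 must total 372; the given cells sum to 274, so (3,1) = 98.
Column 4 must total 372; the given cells sum to 268, so (3,4) = 104.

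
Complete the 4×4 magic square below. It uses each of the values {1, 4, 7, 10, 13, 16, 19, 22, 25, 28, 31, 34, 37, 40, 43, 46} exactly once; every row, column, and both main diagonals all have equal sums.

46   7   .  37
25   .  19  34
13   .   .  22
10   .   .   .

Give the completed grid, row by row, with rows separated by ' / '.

46 7 4 37 / 25 16 19 34 / 13 28 31 22 / 10 43 40 1

The 16 entries sum to 376, so each line sums to 376/4 = 94.
Row 1: 46 + 7 + 37 + ? = 94, so (1,3) = 4.
Row 2 must total 94; the given cells sum to 78, so (2,2) = 16.
Using column 4: 37 + 34 + 22 + ? → (4,4) = 94 − 93 = 1.
The remaining cell in main diagonal is (3,3) = 94 − 63 = 31.
Anti-diagonal needs 94; the known cells sum to 66, so (3,2) = 28.
Using column 2: 7 + 16 + 28 + ? → (4,2) = 94 − 51 = 43.
From column 3, 94 − (4 + 19 + 31) gives (4,3) = 40.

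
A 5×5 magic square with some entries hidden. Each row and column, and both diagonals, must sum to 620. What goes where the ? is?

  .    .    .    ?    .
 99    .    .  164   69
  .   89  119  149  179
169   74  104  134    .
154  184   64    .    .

Row 3 needs 620; the known cells sum to 536, so (3,1) = 84.
Row 4: 169 + 74 + 104 + 134 + ? = 620, so (4,5) = 139.
The remaining cell in column 1 is (1,1) = 620 − 506 = 114.
Anti-diagonal needs 620; the known cells sum to 511, so (1,5) = 109.
The remaining cell in column 5 is (5,5) = 620 − 496 = 124.
The remaining cell in main diagonal is (2,2) = 620 − 491 = 129.
The remaining cell in row 2 is (2,3) = 620 − 461 = 159.
From row 5, 620 − (154 + 184 + 64 + 124) gives (5,4) = 94.
Using column 2: 129 + 89 + 74 + 184 + ? → (1,2) = 620 − 476 = 144.
The remaining cell in column 3 is (1,3) = 620 − 446 = 174.
Column 4: 164 + 149 + 134 + 94 + ? = 620, so (1,4) = 79.

79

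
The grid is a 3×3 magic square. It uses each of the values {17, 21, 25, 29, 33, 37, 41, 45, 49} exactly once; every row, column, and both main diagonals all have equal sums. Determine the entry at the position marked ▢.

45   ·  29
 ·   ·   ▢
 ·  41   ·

49

The 9 entries sum to 297, so each line sums to 297/3 = 99.
Row 1: 45 + 29 + ? = 99, so (1,2) = 25.
Column 2 needs 99; the known cells sum to 66, so (2,2) = 33.
Using main diagonal: 45 + 33 + ? → (3,3) = 99 − 78 = 21.
Anti-diagonal must total 99; the given cells sum to 62, so (3,1) = 37.
The remaining cell in column 1 is (2,1) = 99 − 82 = 17.
Using column 3: 29 + 21 + ? → (2,3) = 99 − 50 = 49.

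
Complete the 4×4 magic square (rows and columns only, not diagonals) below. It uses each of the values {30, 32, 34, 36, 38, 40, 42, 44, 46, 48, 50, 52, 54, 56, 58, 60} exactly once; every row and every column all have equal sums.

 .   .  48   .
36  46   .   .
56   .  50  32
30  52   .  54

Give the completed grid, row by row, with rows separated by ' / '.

58 40 48 34 / 36 46 38 60 / 56 42 50 32 / 30 52 44 54

The 16 entries sum to 720, so each line sums to 720/4 = 180.
Row 3 needs 180; the known cells sum to 138, so (3,2) = 42.
From row 4, 180 − (30 + 52 + 54) gives (4,3) = 44.
Column 1 needs 180; the known cells sum to 122, so (1,1) = 58.
From column 2, 180 − (46 + 42 + 52) gives (1,2) = 40.
The remaining cell in column 3 is (2,3) = 180 − 142 = 38.
Row 1 needs 180; the known cells sum to 146, so (1,4) = 34.
From row 2, 180 − (36 + 46 + 38) gives (2,4) = 60.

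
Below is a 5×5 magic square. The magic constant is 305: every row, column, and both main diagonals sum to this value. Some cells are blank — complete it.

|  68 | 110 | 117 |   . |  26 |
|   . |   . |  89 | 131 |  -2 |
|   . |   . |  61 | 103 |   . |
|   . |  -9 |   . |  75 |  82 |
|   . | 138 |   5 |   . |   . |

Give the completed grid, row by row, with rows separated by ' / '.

68 110 117 -16 26 / 40 47 89 131 -2 / -23 19 61 103 145 / 124 -9 33 75 82 / 96 138 5 12 54

Row 1 needs 305; the known cells sum to 321, so (1,4) = -16.
Column 3 must total 305; the given cells sum to 272, so (4,3) = 33.
From column 4, 305 − (-16 + 131 + 103 + 75) gives (5,4) = 12.
From anti-diagonal, 305 − (26 + 131 + 61 + (-9)) gives (5,1) = 96.
Row 4: -9 + 33 + 75 + 82 + ? = 305, so (4,1) = 124.
Row 5 must total 305; the given cells sum to 251, so (5,5) = 54.
Column 5: 26 + (-2) + 82 + 54 + ? = 305, so (3,5) = 145.
Using main diagonal: 68 + 61 + 75 + 54 + ? → (2,2) = 305 − 258 = 47.
Using row 2: 47 + 89 + 131 + (-2) + ? → (2,1) = 305 − 265 = 40.
Column 1 needs 305; the known cells sum to 328, so (3,1) = -23.
Using column 2: 110 + 47 + (-9) + 138 + ? → (3,2) = 305 − 286 = 19.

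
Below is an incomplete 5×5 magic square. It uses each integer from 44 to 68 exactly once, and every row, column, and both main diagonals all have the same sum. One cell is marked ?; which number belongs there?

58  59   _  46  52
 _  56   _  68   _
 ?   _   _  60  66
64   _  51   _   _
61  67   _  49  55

The entries are 44 through 68, which sum to 1400, so each line sums to 1400/5 = 280.
The remaining cell in row 1 is (1,3) = 280 − 215 = 65.
The remaining cell in row 5 is (5,3) = 280 − 232 = 48.
The remaining cell in column 4 is (4,4) = 280 − 223 = 57.
The remaining cell in main diagonal is (3,3) = 280 − 226 = 54.
Anti-diagonal must total 280; the given cells sum to 235, so (4,2) = 45.
From row 4, 280 − (64 + 45 + 51 + 57) gives (4,5) = 63.
Using column 2: 59 + 56 + 45 + 67 + ? → (3,2) = 280 − 227 = 53.
Column 3: 65 + 54 + 51 + 48 + ? = 280, so (2,3) = 62.
The remaining cell in column 5 is (2,5) = 280 − 236 = 44.
Row 2 needs 280; the known cells sum to 230, so (2,1) = 50.
Row 3: 53 + 54 + 60 + 66 + ? = 280, so (3,1) = 47.

47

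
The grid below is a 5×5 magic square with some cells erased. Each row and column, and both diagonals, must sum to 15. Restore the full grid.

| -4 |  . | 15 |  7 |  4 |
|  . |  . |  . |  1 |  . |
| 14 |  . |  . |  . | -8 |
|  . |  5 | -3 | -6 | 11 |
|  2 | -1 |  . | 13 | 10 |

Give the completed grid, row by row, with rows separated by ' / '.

-4 -7 15 7 4 / -5 12 9 1 -2 / 14 6 3 0 -8 / 8 5 -3 -6 11 / 2 -1 -9 13 10

Using row 1: -4 + 15 + 7 + 4 + ? → (1,2) = 15 − 22 = -7.
From row 4, 15 − (5 + (-3) + (-6) + 11) gives (4,1) = 8.
Row 5 must total 15; the given cells sum to 24, so (5,3) = -9.
Using column 1: -4 + 14 + 8 + 2 + ? → (2,1) = 15 − 20 = -5.
Column 4 must total 15; the given cells sum to 15, so (3,4) = 0.
Using column 5: 4 + (-8) + 11 + 10 + ? → (2,5) = 15 − 17 = -2.
Anti-diagonal: 4 + 1 + 5 + 2 + ? = 15, so (3,3) = 3.
Row 3 needs 15; the known cells sum to 9, so (3,2) = 6.
The remaining cell in column 2 is (2,2) = 15 − 3 = 12.
Column 3: 15 + 3 + (-3) + (-9) + ? = 15, so (2,3) = 9.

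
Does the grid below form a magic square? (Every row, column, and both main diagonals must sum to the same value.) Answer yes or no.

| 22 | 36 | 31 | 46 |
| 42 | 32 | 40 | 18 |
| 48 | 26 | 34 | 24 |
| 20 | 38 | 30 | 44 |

Row 1: 22 + 36 + 31 + 46 = 135.
Row 2: 42 + 32 + 40 + 18 = 132.
Row 3: 48 + 26 + 34 + 24 = 132.
Row 4: 20 + 38 + 30 + 44 = 132.
Column 1: 22 + 42 + 48 + 20 = 132.
Column 2: 36 + 32 + 26 + 38 = 132.
Column 3: 31 + 40 + 34 + 30 = 135.
Column 4: 46 + 18 + 24 + 44 = 132.
Main diagonal: 22 + 32 + 34 + 44 = 132.
Anti-diagonal: 46 + 40 + 26 + 20 = 132.

No — main diagonal sums to 132 but row 1 sums to 135.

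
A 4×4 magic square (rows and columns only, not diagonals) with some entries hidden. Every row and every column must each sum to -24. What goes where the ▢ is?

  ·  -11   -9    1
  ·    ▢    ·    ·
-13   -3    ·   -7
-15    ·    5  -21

-17

Row 1 must total -24; the given cells sum to -19, so (1,1) = -5.
From row 3, -24 − (-13 + (-3) + (-7)) gives (3,3) = -1.
Row 4 needs -24; the known cells sum to -31, so (4,2) = 7.
Using column 1: -5 + (-13) + (-15) + ? → (2,1) = -24 − (-33) = 9.
Column 2 needs -24; the known cells sum to -7, so (2,2) = -17.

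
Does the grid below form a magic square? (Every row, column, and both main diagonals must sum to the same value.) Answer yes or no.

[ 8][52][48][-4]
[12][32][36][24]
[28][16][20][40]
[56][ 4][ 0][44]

Yes

Row 1: 8 + 52 + 48 + (-4) = 104.
Row 2: 12 + 32 + 36 + 24 = 104.
Row 3: 28 + 16 + 20 + 40 = 104.
Row 4: 56 + 4 + 0 + 44 = 104.
Column 1: 8 + 12 + 28 + 56 = 104.
Column 2: 52 + 32 + 16 + 4 = 104.
Column 3: 48 + 36 + 20 + 0 = 104.
Column 4: -4 + 24 + 40 + 44 = 104.
Main diagonal: 8 + 32 + 20 + 44 = 104.
Anti-diagonal: -4 + 36 + 16 + 56 = 104.
All lines sum to 104.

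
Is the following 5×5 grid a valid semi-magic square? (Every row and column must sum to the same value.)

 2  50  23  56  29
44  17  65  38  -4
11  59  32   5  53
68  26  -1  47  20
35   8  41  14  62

Yes

Row 1: 2 + 50 + 23 + 56 + 29 = 160.
Row 2: 44 + 17 + 65 + 38 + (-4) = 160.
Row 3: 11 + 59 + 32 + 5 + 53 = 160.
Row 4: 68 + 26 + (-1) + 47 + 20 = 160.
Row 5: 35 + 8 + 41 + 14 + 62 = 160.
Column 1: 2 + 44 + 11 + 68 + 35 = 160.
Column 2: 50 + 17 + 59 + 26 + 8 = 160.
Column 3: 23 + 65 + 32 + (-1) + 41 = 160.
Column 4: 56 + 38 + 5 + 47 + 14 = 160.
Column 5: 29 + (-4) + 53 + 20 + 62 = 160.
All lines sum to 160.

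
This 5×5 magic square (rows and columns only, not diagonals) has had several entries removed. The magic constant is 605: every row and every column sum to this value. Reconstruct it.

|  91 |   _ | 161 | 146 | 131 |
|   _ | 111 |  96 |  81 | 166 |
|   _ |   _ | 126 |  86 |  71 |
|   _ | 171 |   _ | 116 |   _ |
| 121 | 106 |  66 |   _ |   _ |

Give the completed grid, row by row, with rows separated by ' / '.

Using row 1: 91 + 161 + 146 + 131 + ? → (1,2) = 605 − 529 = 76.
The remaining cell in row 2 is (2,1) = 605 − 454 = 151.
Column 2 needs 605; the known cells sum to 464, so (3,2) = 141.
Column 3: 161 + 96 + 126 + 66 + ? = 605, so (4,3) = 156.
Column 4: 146 + 81 + 86 + 116 + ? = 605, so (5,4) = 176.
From row 3, 605 − (141 + 126 + 86 + 71) gives (3,1) = 181.
The remaining cell in row 5 is (5,5) = 605 − 469 = 136.
Column 1: 91 + 151 + 181 + 121 + ? = 605, so (4,1) = 61.
From column 5, 605 − (131 + 166 + 71 + 136) gives (4,5) = 101.

91 76 161 146 131 / 151 111 96 81 166 / 181 141 126 86 71 / 61 171 156 116 101 / 121 106 66 176 136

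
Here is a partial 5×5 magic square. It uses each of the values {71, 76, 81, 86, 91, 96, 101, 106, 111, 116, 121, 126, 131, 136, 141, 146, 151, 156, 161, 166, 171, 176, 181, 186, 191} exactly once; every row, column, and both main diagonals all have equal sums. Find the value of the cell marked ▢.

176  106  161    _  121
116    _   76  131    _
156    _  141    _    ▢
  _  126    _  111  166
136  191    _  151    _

101

The 25 entries sum to 3275, so each line sums to 3275/5 = 655.
The remaining cell in row 1 is (1,4) = 655 − 564 = 91.
From column 1, 655 − (176 + 116 + 156 + 136) gives (4,1) = 71.
Column 4 must total 655; the given cells sum to 484, so (3,4) = 171.
Row 4 must total 655; the given cells sum to 474, so (4,3) = 181.
From column 3, 655 − (161 + 76 + 141 + 181) gives (5,3) = 96.
Row 5 needs 655; the known cells sum to 574, so (5,5) = 81.
The remaining cell in main diagonal is (2,2) = 655 − 509 = 146.
Row 2: 116 + 146 + 76 + 131 + ? = 655, so (2,5) = 186.
Column 2: 106 + 146 + 126 + 191 + ? = 655, so (3,2) = 86.
Column 5 needs 655; the known cells sum to 554, so (3,5) = 101.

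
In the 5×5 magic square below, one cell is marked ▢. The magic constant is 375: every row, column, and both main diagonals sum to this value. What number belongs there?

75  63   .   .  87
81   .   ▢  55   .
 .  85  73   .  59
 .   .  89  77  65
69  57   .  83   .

67

The remaining cell in anti-diagonal is (4,2) = 375 − 284 = 91.
The remaining cell in row 4 is (4,1) = 375 − 322 = 53.
Using column 1: 75 + 81 + 53 + 69 + ? → (3,1) = 375 − 278 = 97.
From column 2, 375 − (63 + 85 + 91 + 57) gives (2,2) = 79.
Using main diagonal: 75 + 79 + 73 + 77 + ? → (5,5) = 375 − 304 = 71.
From row 3, 375 − (97 + 85 + 73 + 59) gives (3,4) = 61.
Row 5 needs 375; the known cells sum to 280, so (5,3) = 95.
Column 4: 55 + 61 + 77 + 83 + ? = 375, so (1,4) = 99.
The remaining cell in column 5 is (2,5) = 375 − 282 = 93.
Row 1 needs 375; the known cells sum to 324, so (1,3) = 51.
Using row 2: 81 + 79 + 55 + 93 + ? → (2,3) = 375 − 308 = 67.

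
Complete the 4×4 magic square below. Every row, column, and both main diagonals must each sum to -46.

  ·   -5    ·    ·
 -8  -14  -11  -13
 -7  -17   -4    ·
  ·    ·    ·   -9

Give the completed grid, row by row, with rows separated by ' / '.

-19 -5 -16 -6 / -8 -14 -11 -13 / -7 -17 -4 -18 / -12 -10 -15 -9

From row 3, -46 − (-7 + (-17) + (-4)) gives (3,4) = -18.
Using column 2: -5 + (-14) + (-17) + ? → (4,2) = -46 − (-36) = -10.
The remaining cell in column 4 is (1,4) = -46 − (-40) = -6.
Main diagonal must total -46; the given cells sum to -27, so (1,1) = -19.
Anti-diagonal must total -46; the given cells sum to -34, so (4,1) = -12.
Row 1: -19 + (-5) + (-6) + ? = -46, so (1,3) = -16.
The remaining cell in row 4 is (4,3) = -46 − (-31) = -15.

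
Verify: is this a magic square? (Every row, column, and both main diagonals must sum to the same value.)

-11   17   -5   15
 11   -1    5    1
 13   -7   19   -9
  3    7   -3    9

Row 1: -11 + 17 + (-5) + 15 = 16.
Row 2: 11 + (-1) + 5 + 1 = 16.
Row 3: 13 + (-7) + 19 + (-9) = 16.
Row 4: 3 + 7 + (-3) + 9 = 16.
Column 1: -11 + 11 + 13 + 3 = 16.
Column 2: 17 + (-1) + (-7) + 7 = 16.
Column 3: -5 + 5 + 19 + (-3) = 16.
Column 4: 15 + 1 + (-9) + 9 = 16.
Main diagonal: -11 + (-1) + 19 + 9 = 16.
Anti-diagonal: 15 + 5 + (-7) + 3 = 16.
All lines sum to 16.

Yes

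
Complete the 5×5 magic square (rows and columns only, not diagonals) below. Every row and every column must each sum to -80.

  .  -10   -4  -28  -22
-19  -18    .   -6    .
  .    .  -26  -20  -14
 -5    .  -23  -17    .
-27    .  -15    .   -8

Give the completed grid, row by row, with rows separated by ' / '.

-16 -10 -4 -28 -22 / -19 -18 -12 -6 -25 / -13 -7 -26 -20 -14 / -5 -24 -23 -17 -11 / -27 -21 -15 -9 -8

Row 1 must total -80; the given cells sum to -64, so (1,1) = -16.
Using column 1: -16 + (-19) + (-5) + (-27) + ? → (3,1) = -80 − (-67) = -13.
From column 3, -80 − (-4 + (-26) + (-23) + (-15)) gives (2,3) = -12.
Using column 4: -28 + (-6) + (-20) + (-17) + ? → (5,4) = -80 − (-71) = -9.
Row 2: -19 + (-18) + (-12) + (-6) + ? = -80, so (2,5) = -25.
Using row 3: -13 + (-26) + (-20) + (-14) + ? → (3,2) = -80 − (-73) = -7.
The remaining cell in row 5 is (5,2) = -80 − (-59) = -21.
The remaining cell in column 2 is (4,2) = -80 − (-56) = -24.
From column 5, -80 − (-22 + (-25) + (-14) + (-8)) gives (4,5) = -11.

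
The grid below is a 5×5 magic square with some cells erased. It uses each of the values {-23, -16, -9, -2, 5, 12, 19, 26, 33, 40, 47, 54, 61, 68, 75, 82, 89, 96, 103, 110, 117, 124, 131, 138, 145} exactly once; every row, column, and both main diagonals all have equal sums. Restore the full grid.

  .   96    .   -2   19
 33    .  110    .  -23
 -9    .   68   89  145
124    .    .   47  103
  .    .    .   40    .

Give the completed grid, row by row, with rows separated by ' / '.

The 25 entries sum to 1525, so each line sums to 1525/5 = 305.
Using row 3: -9 + 68 + 89 + 145 + ? → (3,2) = 305 − 293 = 12.
From column 4, 305 − (-2 + 89 + 47 + 40) gives (2,4) = 131.
Column 5: 19 + (-23) + 145 + 103 + ? = 305, so (5,5) = 61.
From row 2, 305 − (33 + 110 + 131 + (-23)) gives (2,2) = 54.
From main diagonal, 305 − (54 + 68 + 47 + 61) gives (1,1) = 75.
The remaining cell in row 1 is (1,3) = 305 − 188 = 117.
Column 1 needs 305; the known cells sum to 223, so (5,1) = 82.
Anti-diagonal: 19 + 131 + 68 + 82 + ? = 305, so (4,2) = 5.
From row 4, 305 − (124 + 5 + 47 + 103) gives (4,3) = 26.
Using column 2: 96 + 54 + 12 + 5 + ? → (5,2) = 305 − 167 = 138.
Column 3: 117 + 110 + 68 + 26 + ? = 305, so (5,3) = -16.

75 96 117 -2 19 / 33 54 110 131 -23 / -9 12 68 89 145 / 124 5 26 47 103 / 82 138 -16 40 61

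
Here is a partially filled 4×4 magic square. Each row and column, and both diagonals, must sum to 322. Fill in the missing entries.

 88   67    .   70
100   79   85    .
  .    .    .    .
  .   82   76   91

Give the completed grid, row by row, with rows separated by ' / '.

88 67 97 70 / 100 79 85 58 / 61 94 64 103 / 73 82 76 91

Row 1 must total 322; the given cells sum to 225, so (1,3) = 97.
Row 2 must total 322; the given cells sum to 264, so (2,4) = 58.
Using row 4: 82 + 76 + 91 + ? → (4,1) = 322 − 249 = 73.
From column 1, 322 − (88 + 100 + 73) gives (3,1) = 61.
Column 2: 67 + 79 + 82 + ? = 322, so (3,2) = 94.
Column 3 must total 322; the given cells sum to 258, so (3,3) = 64.
Using column 4: 70 + 58 + 91 + ? → (3,4) = 322 − 219 = 103.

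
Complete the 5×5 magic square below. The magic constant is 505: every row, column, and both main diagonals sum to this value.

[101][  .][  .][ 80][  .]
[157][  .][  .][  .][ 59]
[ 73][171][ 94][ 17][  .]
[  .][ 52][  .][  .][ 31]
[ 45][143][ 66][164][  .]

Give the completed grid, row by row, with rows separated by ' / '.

101 24 122 80 178 / 157 115 38 136 59 / 73 171 94 17 150 / 129 52 185 108 31 / 45 143 66 164 87

Row 3 needs 505; the known cells sum to 355, so (3,5) = 150.
The remaining cell in row 5 is (5,5) = 505 − 418 = 87.
The remaining cell in column 1 is (4,1) = 505 − 376 = 129.
Using column 5: 59 + 150 + 31 + 87 + ? → (1,5) = 505 − 327 = 178.
The remaining cell in anti-diagonal is (2,4) = 505 − 369 = 136.
The remaining cell in column 4 is (4,4) = 505 − 397 = 108.
Main diagonal needs 505; the known cells sum to 390, so (2,2) = 115.
Using row 2: 157 + 115 + 136 + 59 + ? → (2,3) = 505 − 467 = 38.
The remaining cell in row 4 is (4,3) = 505 − 320 = 185.
Column 2: 115 + 171 + 52 + 143 + ? = 505, so (1,2) = 24.
Using column 3: 38 + 94 + 185 + 66 + ? → (1,3) = 505 − 383 = 122.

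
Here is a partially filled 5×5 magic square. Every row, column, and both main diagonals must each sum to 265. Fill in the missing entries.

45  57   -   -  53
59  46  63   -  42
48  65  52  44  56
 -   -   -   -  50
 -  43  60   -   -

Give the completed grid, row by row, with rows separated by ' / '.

45 57 49 61 53 / 59 46 63 55 42 / 48 65 52 44 56 / 62 54 41 58 50 / 51 43 60 47 64

Row 2: 59 + 46 + 63 + 42 + ? = 265, so (2,4) = 55.
The remaining cell in column 2 is (4,2) = 265 − 211 = 54.
The remaining cell in column 5 is (5,5) = 265 − 201 = 64.
Main diagonal must total 265; the given cells sum to 207, so (4,4) = 58.
Anti-diagonal needs 265; the known cells sum to 214, so (5,1) = 51.
Row 5: 51 + 43 + 60 + 64 + ? = 265, so (5,4) = 47.
Column 1 needs 265; the known cells sum to 203, so (4,1) = 62.
Column 4 needs 265; the known cells sum to 204, so (1,4) = 61.
Row 1: 45 + 57 + 61 + 53 + ? = 265, so (1,3) = 49.
The remaining cell in row 4 is (4,3) = 265 − 224 = 41.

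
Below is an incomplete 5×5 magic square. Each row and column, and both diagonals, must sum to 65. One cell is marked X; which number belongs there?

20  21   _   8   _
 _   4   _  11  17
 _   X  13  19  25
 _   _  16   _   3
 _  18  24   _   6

From column 5, 65 − (17 + 25 + 3 + 6) gives (1,5) = 14.
Main diagonal: 20 + 4 + 13 + 6 + ? = 65, so (4,4) = 22.
Row 1 must total 65; the given cells sum to 63, so (1,3) = 2.
Column 3: 2 + 13 + 16 + 24 + ? = 65, so (2,3) = 10.
Column 4: 8 + 11 + 19 + 22 + ? = 65, so (5,4) = 5.
Row 2 needs 65; the known cells sum to 42, so (2,1) = 23.
Row 5 must total 65; the given cells sum to 53, so (5,1) = 12.
Anti-diagonal needs 65; the known cells sum to 50, so (4,2) = 15.
The remaining cell in row 4 is (4,1) = 65 − 56 = 9.
Using column 1: 20 + 23 + 9 + 12 + ? → (3,1) = 65 − 64 = 1.
Using column 2: 21 + 4 + 15 + 18 + ? → (3,2) = 65 − 58 = 7.

7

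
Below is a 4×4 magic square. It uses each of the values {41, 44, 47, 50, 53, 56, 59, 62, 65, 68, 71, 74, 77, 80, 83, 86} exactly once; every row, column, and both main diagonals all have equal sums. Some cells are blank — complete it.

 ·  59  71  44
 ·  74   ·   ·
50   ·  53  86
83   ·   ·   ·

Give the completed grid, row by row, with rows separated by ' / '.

The 16 entries sum to 1016, so each line sums to 1016/4 = 254.
From row 1, 254 − (59 + 71 + 44) gives (1,1) = 80.
The remaining cell in row 3 is (3,2) = 254 − 189 = 65.
Using column 1: 80 + 50 + 83 + ? → (2,1) = 254 − 213 = 41.
From column 2, 254 − (59 + 74 + 65) gives (4,2) = 56.
Main diagonal: 80 + 74 + 53 + ? = 254, so (4,4) = 47.
From anti-diagonal, 254 − (44 + 65 + 83) gives (2,3) = 62.
Row 2 must total 254; the given cells sum to 177, so (2,4) = 77.
The remaining cell in row 4 is (4,3) = 254 − 186 = 68.

80 59 71 44 / 41 74 62 77 / 50 65 53 86 / 83 56 68 47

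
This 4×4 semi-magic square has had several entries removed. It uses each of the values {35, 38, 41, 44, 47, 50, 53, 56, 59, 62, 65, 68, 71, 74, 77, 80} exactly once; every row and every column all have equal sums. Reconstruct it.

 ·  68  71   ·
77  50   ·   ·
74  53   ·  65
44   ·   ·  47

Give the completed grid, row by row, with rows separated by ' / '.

35 68 71 56 / 77 50 41 62 / 74 53 38 65 / 44 59 80 47

The 16 entries sum to 920, so each line sums to 920/4 = 230.
Using row 3: 74 + 53 + 65 + ? → (3,3) = 230 − 192 = 38.
Column 1: 77 + 74 + 44 + ? = 230, so (1,1) = 35.
From column 2, 230 − (68 + 50 + 53) gives (4,2) = 59.
Row 1: 35 + 68 + 71 + ? = 230, so (1,4) = 56.
Using row 4: 44 + 59 + 47 + ? → (4,3) = 230 − 150 = 80.
Column 3 must total 230; the given cells sum to 189, so (2,3) = 41.
From column 4, 230 − (56 + 65 + 47) gives (2,4) = 62.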